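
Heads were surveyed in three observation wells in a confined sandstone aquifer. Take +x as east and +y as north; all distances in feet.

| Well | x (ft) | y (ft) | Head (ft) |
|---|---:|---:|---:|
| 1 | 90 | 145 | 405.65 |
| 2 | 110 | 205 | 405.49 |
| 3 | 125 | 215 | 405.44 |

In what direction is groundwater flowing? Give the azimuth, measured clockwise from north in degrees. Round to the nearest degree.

045°

With h = a·x + b·y + c and 1 as origin, the differences give:
  20·a + 60·b = -0.16
  35·a + 70·b = -0.21
Eliminate b (×70 and ×60, subtract): -700·a = 1.400 → a = ∂h/∂x = -0.002000
Back-substitute: b = ∂h/∂y = -0.002000.
Flow direction (−∇h) has components (+0.002000 E, +0.002000 N).
Azimuth = atan2(E, N) = atan2(+0.002000, +0.002000) = 45.0° ≈ 045°.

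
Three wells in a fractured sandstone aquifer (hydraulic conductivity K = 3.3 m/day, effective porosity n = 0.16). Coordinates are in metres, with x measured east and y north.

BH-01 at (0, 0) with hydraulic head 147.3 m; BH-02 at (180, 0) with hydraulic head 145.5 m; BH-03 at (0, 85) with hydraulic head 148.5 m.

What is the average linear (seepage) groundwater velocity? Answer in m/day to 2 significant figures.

∂h/∂x = (145.5 − 147.3) / (180 − 0) = -0.01000
∂h/∂y = (148.5 − 147.3) / (85 − 0) = +0.01412
|∇h| = √(-0.01000² + 0.01412²) = 0.0173
Seepage velocity v = K·i/n = 3.3 × 0.0173 / 0.16 = 0.3568 m/day.

0.36 m/day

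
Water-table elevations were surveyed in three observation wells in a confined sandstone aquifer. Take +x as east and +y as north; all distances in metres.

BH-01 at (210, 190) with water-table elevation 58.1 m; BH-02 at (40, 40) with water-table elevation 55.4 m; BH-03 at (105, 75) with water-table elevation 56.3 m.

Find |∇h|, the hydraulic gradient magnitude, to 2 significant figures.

0.012

Taking BH-01 as reference: BH-02−BH-01 = (-170, -150, -2.7); BH-03−BH-01 = (-105, -115, -1.8).
Determinant of the coordinate differences = (-170)·(-115) − (-105)·(-150) = 3800.
∂h/∂x = [(-2.7)·(-115) − (-1.8)·(-150)] / 3800 = +0.01066
∂h/∂y = [(-170)·(-1.8) − (-105)·(-2.7)] / 3800 = +0.005921
|∇h| = √(0.01066² + 0.005921²) = 0.01219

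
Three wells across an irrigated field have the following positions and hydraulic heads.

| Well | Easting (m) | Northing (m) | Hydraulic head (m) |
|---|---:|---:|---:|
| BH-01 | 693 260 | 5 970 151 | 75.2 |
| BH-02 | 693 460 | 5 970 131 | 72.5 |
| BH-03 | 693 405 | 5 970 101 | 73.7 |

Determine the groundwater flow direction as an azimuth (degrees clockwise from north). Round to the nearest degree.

Taking BH-01 as reference: BH-02−BH-01 = (200, -20, -2.7); BH-03−BH-01 = (145, -50, -1.5).
Solve a·Δx + b·Δy = Δh: det = 200·(-50) − 145·(-20) = -7100.
∂h/∂x = [(-2.7)·(-50) − (-1.5)·(-20)] / -7100 = -0.01479
∂h/∂y = [200·(-1.5) − 145·(-2.7)] / -7100 = -0.01289
Flow direction (−∇h) has components (+0.01479 E, +0.01289 N).
Azimuth = atan2(E, N) = atan2(+0.01479, +0.01289) = 48.9° ≈ 049°.

049°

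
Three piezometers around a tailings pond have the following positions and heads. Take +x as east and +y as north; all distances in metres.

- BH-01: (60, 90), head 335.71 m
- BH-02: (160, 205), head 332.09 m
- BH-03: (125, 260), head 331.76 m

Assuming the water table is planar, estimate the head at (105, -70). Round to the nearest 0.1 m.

337.6 m

Taking BH-01 as reference: BH-02−BH-01 = (100, 115, -3.62); BH-03−BH-01 = (65, 170, -3.95).
Determinant of the coordinate differences = 100·170 − 65·115 = 9525.
∂h/∂x = [(-3.62)·170 − (-3.95)·115] / 9525 = -0.01692
∂h/∂y = [100·(-3.95) − 65·(-3.62)] / 9525 = -0.01677
h(105, -70) = 335.71 + (-0.01692)·(45) + (-0.01677)·(-160) = 335.71 -0.761 +2.683 = 337.631 m.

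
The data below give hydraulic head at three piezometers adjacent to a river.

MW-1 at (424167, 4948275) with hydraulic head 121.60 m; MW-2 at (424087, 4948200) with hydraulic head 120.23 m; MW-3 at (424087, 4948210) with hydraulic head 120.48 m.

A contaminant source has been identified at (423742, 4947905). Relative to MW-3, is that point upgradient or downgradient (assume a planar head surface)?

downgradient

Differences from MW-1: to MW-2 (Δx, Δy, Δh) = (-80, -75, -1.37); to MW-3 = (-80, -65, -1.12).
Solve a·Δx + b·Δy = Δh: det = (-80)·(-65) − (-80)·(-75) = -800.
∂h/∂x = [(-1.37)·(-65) − (-1.12)·(-75)] / -800 = -0.006313
∂h/∂y = [(-80)·(-1.12) − (-80)·(-1.37)] / -800 = +0.02500
Head at (423742, 4947905) = 121.60 + (-0.006313)·(-425) + (+0.02500)·(-370) = 115.03 m.
That is lower than the 120.48 m at MW-3, so the point is downgradient.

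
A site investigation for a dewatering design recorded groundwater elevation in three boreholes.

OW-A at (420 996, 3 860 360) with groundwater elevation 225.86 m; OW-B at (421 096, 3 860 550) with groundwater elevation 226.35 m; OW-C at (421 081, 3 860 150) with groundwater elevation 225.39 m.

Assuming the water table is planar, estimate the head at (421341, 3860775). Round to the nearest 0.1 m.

227.0 m

Three-point gradient (reference OW-A): Δ to OW-B = (100, 190, +0.49), Δ to OW-C = (85, -210, -0.47).
∂h/∂x = +0.0003661, ∂h/∂y = +0.002386 (det = -37150).
h(421341, 3860775) = 225.86 + (+0.0003661)·(345) + (+0.002386)·(415) = 225.86 +0.126 +0.990 = 226.977 m.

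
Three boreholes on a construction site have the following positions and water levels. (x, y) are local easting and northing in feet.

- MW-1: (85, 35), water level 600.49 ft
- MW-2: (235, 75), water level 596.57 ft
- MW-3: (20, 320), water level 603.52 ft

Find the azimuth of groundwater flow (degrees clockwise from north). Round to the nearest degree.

Differences from MW-1: to MW-2 (Δx, Δy, Δh) = (150, 40, -3.92); to MW-3 = (-65, 285, +3.03).
Determinant of the coordinate differences = 150·285 − (-65)·40 = 45350.
∂h/∂x = [(-3.92)·285 − (+3.03)·40] / 45350 = -0.02731
∂h/∂y = [150·(+3.03) − (-65)·(-3.92)] / 45350 = +0.004404
Flow direction (−∇h) has components (+0.02731 E, -0.004404 N).
Azimuth = atan2(E, N) = atan2(+0.02731, -0.004404) = 99.2° ≈ 099°.

099°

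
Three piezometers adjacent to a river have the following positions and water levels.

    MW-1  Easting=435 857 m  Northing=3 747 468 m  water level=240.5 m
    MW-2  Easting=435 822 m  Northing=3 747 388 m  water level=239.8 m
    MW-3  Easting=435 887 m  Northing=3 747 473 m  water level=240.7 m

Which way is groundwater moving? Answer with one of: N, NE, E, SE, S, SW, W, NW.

SW

With h = a·x + b·y + c and MW-1 as origin, the differences give:
  (-35)·a + (-80)·b = -0.7
  30·a + 5·b = +0.2
Eliminate b (×5 and ×(-80), subtract): 2225·a = 12.50 → a = ∂h/∂x = +0.005618
Back-substitute: b = ∂h/∂y = +0.006292.
Flow = −∇h = (-0.005618 east, -0.006292 north), which points southwest.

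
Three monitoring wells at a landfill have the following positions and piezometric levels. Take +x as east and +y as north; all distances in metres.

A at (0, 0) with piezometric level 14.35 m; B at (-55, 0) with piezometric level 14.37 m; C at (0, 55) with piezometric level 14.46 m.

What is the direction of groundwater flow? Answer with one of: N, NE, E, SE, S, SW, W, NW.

S

∂h/∂x = (14.37 − 14.35) / (-55 − 0) = -0.0003636
∂h/∂y = (14.46 − 14.35) / (55 − 0) = +0.002000
Flow = −∇h = (+0.0003636 east, -0.002000 north), which points south.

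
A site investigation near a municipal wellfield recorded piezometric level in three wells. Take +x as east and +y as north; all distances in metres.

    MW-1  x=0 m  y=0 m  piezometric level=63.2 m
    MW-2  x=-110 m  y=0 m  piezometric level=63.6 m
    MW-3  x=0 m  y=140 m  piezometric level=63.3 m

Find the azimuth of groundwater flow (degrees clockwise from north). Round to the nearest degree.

∂h/∂x = (63.6 − 63.2) / (-110 − 0) = -0.003636
∂h/∂y = (63.3 − 63.2) / (140 − 0) = +0.0007143
Flow direction (−∇h) has components (+0.003636 E, -0.0007143 N).
Azimuth = atan2(E, N) = atan2(+0.003636, -0.0007143) = 101.1° ≈ 101°.

101°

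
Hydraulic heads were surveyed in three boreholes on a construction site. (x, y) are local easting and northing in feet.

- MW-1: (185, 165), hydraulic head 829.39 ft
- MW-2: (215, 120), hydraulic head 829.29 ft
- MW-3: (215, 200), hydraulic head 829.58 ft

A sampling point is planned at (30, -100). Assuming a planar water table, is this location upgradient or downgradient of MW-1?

Taking MW-1 as reference: MW-2−MW-1 = (30, -45, -0.10); MW-3−MW-1 = (30, 35, +0.19).
Determinant of the coordinate differences = 30·35 − 30·(-45) = 2400.
∂h/∂x = [(-0.10)·35 − (+0.19)·(-45)] / 2400 = +0.002104
∂h/∂y = [30·(+0.19) − 30·(-0.10)] / 2400 = +0.003625
Head at (30, -100) = 829.39 + (+0.002104)·(-155) + (+0.003625)·(-265) = 828.10 ft.
That is lower than the 829.39 ft at MW-1, so the point is downgradient.

downgradient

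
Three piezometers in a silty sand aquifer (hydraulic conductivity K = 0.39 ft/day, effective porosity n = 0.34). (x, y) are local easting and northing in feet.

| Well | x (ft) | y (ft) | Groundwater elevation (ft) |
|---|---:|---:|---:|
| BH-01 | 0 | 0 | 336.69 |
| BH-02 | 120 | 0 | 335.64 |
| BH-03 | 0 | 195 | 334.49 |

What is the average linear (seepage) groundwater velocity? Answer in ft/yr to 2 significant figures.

6.0 ft/yr

∂h/∂x = (335.64 − 336.69) / (120 − 0) = -0.008750
∂h/∂y = (334.49 − 336.69) / (195 − 0) = -0.01128
|∇h| = √(-0.008750² + -0.01128²) = 0.01428
Seepage velocity v = K·i/n = 0.39 × 0.01428 / 0.34 = 0.01638 ft/day = 5.983 ft/yr.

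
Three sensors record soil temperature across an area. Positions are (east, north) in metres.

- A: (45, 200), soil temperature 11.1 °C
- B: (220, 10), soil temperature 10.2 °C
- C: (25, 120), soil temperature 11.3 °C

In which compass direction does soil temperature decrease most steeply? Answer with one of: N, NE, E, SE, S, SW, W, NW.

Taking A as reference: B−A = (175, -190, -0.9); C−A = (-20, -80, +0.2).
Solve a·Δx + b·Δy = ΔT: det = 175·(-80) − (-20)·(-190) = -17800.
∂T/∂x = [(-0.9)·(-80) − (+0.2)·(-190)] / -17800 = -0.006180
∂T/∂y = [175·(+0.2) − (-20)·(-0.9)] / -17800 = -0.0009551
Steepest decrease is along −∇f = (+0.006180 E, +0.0009551 N) → east.

E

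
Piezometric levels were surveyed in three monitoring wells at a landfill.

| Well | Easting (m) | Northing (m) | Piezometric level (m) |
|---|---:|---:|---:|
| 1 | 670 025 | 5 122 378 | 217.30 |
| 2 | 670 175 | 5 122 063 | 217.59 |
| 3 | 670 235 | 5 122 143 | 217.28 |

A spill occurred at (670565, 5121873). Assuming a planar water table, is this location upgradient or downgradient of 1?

downgradient

Taking 1 as reference: 2−1 = (150, -315, +0.29); 3−1 = (210, -235, -0.02).
Solve a·Δx + b·Δy = Δh: det = 150·(-235) − 210·(-315) = 30900.
∂h/∂x = [(+0.29)·(-235) − (-0.02)·(-315)] / 30900 = -0.002409
∂h/∂y = [150·(-0.02) − 210·(+0.29)] / 30900 = -0.002068
Head at (670565, 5121873) = 217.30 + (-0.002409)·(540) + (-0.002068)·(-505) = 217.04 m.
That is lower than the 217.30 m at 1, so the point is downgradient.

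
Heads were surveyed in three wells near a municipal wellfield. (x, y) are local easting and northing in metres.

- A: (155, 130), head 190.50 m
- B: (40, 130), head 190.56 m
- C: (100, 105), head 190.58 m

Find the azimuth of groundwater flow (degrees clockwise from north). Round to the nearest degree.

With h = a·x + b·y + c and A as origin, the differences give:
  (-115)·a + 0·b = +0.06
  (-55)·a + (-25)·b = +0.08
Eliminate b (×(-25) and ×0, subtract): 2875·a = -1.500 → a = ∂h/∂x = -0.0005217
Back-substitute: b = ∂h/∂y = -0.002052.
Flow direction (−∇h) has components (+0.0005217 E, +0.002052 N).
Azimuth = atan2(E, N) = atan2(+0.0005217, +0.002052) = 14.3° ≈ 014°.

014°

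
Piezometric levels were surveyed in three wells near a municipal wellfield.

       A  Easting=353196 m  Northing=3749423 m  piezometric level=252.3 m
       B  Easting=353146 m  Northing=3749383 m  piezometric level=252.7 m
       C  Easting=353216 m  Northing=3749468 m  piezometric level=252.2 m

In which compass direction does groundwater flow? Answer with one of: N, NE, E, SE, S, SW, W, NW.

E

With h = a·x + b·y + c and A as origin, the differences give:
  (-50)·a + (-40)·b = +0.4
  20·a + 45·b = -0.1
Eliminate b (×45 and ×(-40), subtract): -1450·a = 14.00 → a = ∂h/∂x = -0.009655
Back-substitute: b = ∂h/∂y = +0.002069.
Flow = −∇h = (+0.009655 east, -0.002069 north), which points east.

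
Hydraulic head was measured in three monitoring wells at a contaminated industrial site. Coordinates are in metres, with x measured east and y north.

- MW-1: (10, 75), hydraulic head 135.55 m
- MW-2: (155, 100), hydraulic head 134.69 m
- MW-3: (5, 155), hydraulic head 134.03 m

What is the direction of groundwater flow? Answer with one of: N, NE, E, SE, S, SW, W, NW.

With h = a·x + b·y + c and MW-1 as origin, the differences give:
  145·a + 25·b = -0.86
  (-5)·a + 80·b = -1.52
Eliminate b (×80 and ×25, subtract): 11725·a = -30.800 → a = ∂h/∂x = -0.002627
Back-substitute: b = ∂h/∂y = -0.01916.
Flow = −∇h = (+0.002627 east, +0.01916 north), which points north.

N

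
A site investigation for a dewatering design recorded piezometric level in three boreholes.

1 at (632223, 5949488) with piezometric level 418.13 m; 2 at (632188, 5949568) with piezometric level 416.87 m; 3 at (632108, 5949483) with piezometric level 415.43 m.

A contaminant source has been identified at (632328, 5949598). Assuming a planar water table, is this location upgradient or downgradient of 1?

Taking 1 as reference: 2−1 = (-35, 80, -1.26); 3−1 = (-115, -5, -2.70).
Determinant of the coordinate differences = (-35)·(-5) − (-115)·80 = 9375.
∂h/∂x = [(-1.26)·(-5) − (-2.70)·80] / 9375 = +0.02371
∂h/∂y = [(-35)·(-2.70) − (-115)·(-1.26)] / 9375 = -0.005376
Head at (632328, 5949598) = 418.13 + (+0.02371)·(105) + (-0.005376)·(110) = 420.03 m.
That is higher than the 418.13 m at 1, so the point is upgradient.

upgradient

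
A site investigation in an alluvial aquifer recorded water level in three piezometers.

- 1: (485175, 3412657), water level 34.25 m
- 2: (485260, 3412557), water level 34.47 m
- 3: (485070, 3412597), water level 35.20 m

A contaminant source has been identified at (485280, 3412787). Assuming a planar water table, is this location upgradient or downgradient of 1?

With h = a·x + b·y + c and 1 as origin, the differences give:
  85·a + (-100)·b = +0.22
  (-105)·a + (-60)·b = +0.95
Eliminate b (×(-60) and ×(-100), subtract): -15600·a = 81.800 → a = ∂h/∂x = -0.005244
Back-substitute: b = ∂h/∂y = -0.006657.
Head at (485280, 3412787) = 34.25 + (-0.005244)·(105) + (-0.006657)·(130) = 32.83 m.
That is lower than the 34.25 m at 1, so the point is downgradient.

downgradient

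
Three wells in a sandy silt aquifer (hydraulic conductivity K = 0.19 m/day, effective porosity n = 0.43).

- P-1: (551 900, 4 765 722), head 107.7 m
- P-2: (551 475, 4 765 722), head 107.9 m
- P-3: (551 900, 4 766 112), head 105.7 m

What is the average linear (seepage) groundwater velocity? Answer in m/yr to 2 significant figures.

0.83 m/yr

∂h/∂x = (107.9 − 107.7) / (551475 − 551900) = -0.0004706
∂h/∂y = (105.7 − 107.7) / (4766112 − 4765722) = -0.005128
|∇h| = √(-0.0004706² + -0.005128²) = 0.00515
Seepage velocity v = K·i/n = 0.19 × 0.00515 / 0.43 = 0.002276 m/day = 0.8313 m/yr.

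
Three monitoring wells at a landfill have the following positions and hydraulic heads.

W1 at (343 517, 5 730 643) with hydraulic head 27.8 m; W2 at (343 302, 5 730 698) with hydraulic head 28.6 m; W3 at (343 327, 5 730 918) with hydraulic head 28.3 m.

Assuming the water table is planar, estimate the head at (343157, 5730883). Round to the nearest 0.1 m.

29.0 m

Differences from W1: to W2 (Δx, Δy, Δh) = (-215, 55, +0.8); to W3 = (-190, 275, +0.5).
Solve a·Δx + b·Δy = Δh: det = (-215)·275 − (-190)·55 = -48675.
∂h/∂x = [(+0.8)·275 − (+0.5)·55] / -48675 = -0.003955
∂h/∂y = [(-215)·(+0.5) − (-190)·(+0.8)] / -48675 = -0.0009142
h(343157, 5730883) = 27.8 + (-0.003955)·(-360) + (-0.0009142)·(240) = 27.8 +1.424 -0.219 = 29.004 m.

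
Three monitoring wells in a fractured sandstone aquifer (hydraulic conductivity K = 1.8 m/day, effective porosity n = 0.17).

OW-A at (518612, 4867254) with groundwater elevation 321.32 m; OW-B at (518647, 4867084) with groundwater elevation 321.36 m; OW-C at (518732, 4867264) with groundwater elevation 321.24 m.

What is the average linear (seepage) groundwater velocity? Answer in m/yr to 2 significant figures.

2.8 m/yr

Three-point gradient (reference OW-A): Δ to OW-B = (35, -170, +0.04), Δ to OW-C = (120, 10, -0.08).
∂h/∂x = -0.0006361, ∂h/∂y = -0.0003663 (det = 20750).
|∇h| = √(-0.0006361² + -0.0003663²) = 0.000734
Seepage velocity v = K·i/n = 1.8 × 0.000734 / 0.17 = 0.007772 m/day = 2.839 m/yr.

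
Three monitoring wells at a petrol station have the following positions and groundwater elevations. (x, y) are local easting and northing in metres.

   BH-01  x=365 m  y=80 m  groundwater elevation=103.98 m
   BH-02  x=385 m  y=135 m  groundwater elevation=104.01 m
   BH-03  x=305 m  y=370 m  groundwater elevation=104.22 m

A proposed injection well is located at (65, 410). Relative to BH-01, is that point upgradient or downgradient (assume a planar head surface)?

upgradient

Three-point gradient (reference BH-01): Δ to BH-02 = (20, 55, +0.03), Δ to BH-03 = (-60, 290, +0.24).
∂h/∂x = -0.0004945, ∂h/∂y = +0.0007253 (det = 9100).
Head at (65, 410) = 103.98 + (-0.0004945)·(-300) + (+0.0007253)·(330) = 104.37 m.
That is higher than the 103.98 m at BH-01, so the point is upgradient.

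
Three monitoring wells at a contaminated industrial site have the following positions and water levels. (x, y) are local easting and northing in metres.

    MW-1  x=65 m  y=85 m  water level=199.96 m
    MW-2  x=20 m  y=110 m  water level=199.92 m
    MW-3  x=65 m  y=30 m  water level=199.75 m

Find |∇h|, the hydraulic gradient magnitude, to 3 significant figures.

Three-point gradient (reference MW-1): Δ to MW-2 = (-45, 25, -0.04), Δ to MW-3 = (0, -55, -0.21).
∂h/∂x = +0.003010, ∂h/∂y = +0.003818 (det = 2475).
|∇h| = √(0.003010² + 0.003818²) = 0.004862

0.00486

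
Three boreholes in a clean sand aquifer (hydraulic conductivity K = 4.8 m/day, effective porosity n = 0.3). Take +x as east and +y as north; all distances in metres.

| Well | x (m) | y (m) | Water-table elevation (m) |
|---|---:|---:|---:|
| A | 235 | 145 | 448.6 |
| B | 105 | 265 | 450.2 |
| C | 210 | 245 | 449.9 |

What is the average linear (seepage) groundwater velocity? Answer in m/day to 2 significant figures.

Three-point gradient (reference A): Δ to B = (-130, 120, +1.6), Δ to C = (-25, 100, +1.3).
∂h/∂x = -0.0004000, ∂h/∂y = +0.01290 (det = -10000).
|∇h| = √(-0.0004000² + 0.01290²) = 0.01291
Seepage velocity v = K·i/n = 4.8 × 0.01291 / 0.3 = 0.2066 m/day.

0.21 m/day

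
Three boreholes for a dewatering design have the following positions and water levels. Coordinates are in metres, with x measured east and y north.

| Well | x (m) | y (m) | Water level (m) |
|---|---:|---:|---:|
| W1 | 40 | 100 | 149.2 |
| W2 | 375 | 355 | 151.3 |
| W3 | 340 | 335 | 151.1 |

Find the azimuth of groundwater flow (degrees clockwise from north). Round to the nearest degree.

234°

Three-point gradient (reference W1): Δ to W2 = (335, 255, +2.1), Δ to W3 = (300, 235, +1.9).
∂h/∂x = +0.004045, ∂h/∂y = +0.002921 (det = 2225).
Flow direction (−∇h) has components (-0.004045 E, -0.002921 N).
Azimuth = atan2(E, N) = atan2(-0.004045, -0.002921) = 234.2° ≈ 234°.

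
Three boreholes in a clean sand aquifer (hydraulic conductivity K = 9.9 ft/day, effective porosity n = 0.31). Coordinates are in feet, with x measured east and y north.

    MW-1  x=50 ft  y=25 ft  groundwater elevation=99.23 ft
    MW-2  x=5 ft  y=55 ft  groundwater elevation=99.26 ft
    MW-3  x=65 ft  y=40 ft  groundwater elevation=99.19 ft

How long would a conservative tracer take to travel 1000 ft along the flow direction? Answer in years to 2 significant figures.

Differences from MW-1: to MW-2 (Δx, Δy, Δh) = (-45, 30, +0.03); to MW-3 = (15, 15, -0.04).
Determinant of the coordinate differences = (-45)·15 − 15·30 = -1125.
∂h/∂x = [(+0.03)·15 − (-0.04)·30] / -1125 = -0.001467
∂h/∂y = [(-45)·(-0.04) − 15·(+0.03)] / -1125 = -0.001200
|∇h| = √(-0.001467² + -0.001200²) = 0.001895
Seepage velocity v = K·i/n = 9.9 × 0.001895 / 0.31 = 0.06052 ft/day.
t = 1000 / 0.06052 = 1.652e+04 days = 45.2 years.

45 years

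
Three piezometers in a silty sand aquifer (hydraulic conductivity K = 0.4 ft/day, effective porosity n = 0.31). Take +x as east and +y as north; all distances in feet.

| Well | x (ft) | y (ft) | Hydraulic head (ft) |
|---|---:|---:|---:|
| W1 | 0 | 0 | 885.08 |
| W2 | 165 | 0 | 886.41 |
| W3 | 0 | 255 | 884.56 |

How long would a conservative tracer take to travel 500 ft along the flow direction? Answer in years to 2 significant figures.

∂h/∂x = (886.41 − 885.08) / (165 − 0) = +0.008061
∂h/∂y = (884.56 − 885.08) / (255 − 0) = -0.002039
|∇h| = √(0.008061² + -0.002039²) = 0.008315
Seepage velocity v = K·i/n = 0.4 × 0.008315 / 0.31 = 0.01073 ft/day.
t = 500 / 0.01073 = 4.66e+04 days = 128 years.

130 years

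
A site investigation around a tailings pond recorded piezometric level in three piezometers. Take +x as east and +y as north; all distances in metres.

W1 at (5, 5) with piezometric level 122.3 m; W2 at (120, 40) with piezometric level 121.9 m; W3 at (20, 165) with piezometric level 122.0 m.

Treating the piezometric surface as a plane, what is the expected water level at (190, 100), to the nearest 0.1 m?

121.6 m

Three-point gradient (reference W1): Δ to W2 = (115, 35, -0.4), Δ to W3 = (15, 160, -0.3).
∂h/∂x = -0.002993, ∂h/∂y = -0.001594 (det = 17875).
h(190, 100) = 122.3 + (-0.002993)·(185) + (-0.001594)·(95) = 122.3 -0.554 -0.151 = 121.595 m.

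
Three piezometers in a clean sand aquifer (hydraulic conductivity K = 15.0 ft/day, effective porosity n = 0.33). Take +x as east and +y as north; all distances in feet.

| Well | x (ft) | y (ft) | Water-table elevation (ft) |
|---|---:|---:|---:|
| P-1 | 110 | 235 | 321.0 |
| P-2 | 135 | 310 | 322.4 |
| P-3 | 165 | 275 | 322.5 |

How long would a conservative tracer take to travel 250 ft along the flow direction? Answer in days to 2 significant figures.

Taking P-1 as reference: P-2−P-1 = (25, 75, +1.4); P-3−P-1 = (55, 40, +1.5).
Solve a·Δx + b·Δy = Δh: det = 25·40 − 55·75 = -3125.
∂h/∂x = [(+1.4)·40 − (+1.5)·75] / -3125 = +0.01808
∂h/∂y = [25·(+1.5) − 55·(+1.4)] / -3125 = +0.01264
|∇h| = √(0.01808² + 0.01264²) = 0.02206
Seepage velocity v = K·i/n = 15.0 × 0.02206 / 0.33 = 1.003 ft/day.
t = 250 / 1.003 = 249.3 days.

250 days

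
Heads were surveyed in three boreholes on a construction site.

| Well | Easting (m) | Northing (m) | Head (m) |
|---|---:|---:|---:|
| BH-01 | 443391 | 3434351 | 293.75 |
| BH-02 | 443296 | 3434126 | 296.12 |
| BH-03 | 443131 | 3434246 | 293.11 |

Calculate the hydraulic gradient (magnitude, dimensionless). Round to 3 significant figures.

Three-point gradient (reference BH-01): Δ to BH-02 = (-95, -225, +2.37), Δ to BH-03 = (-260, -105, -0.64).
∂h/∂x = +0.008096, ∂h/∂y = -0.01395 (det = -48525).
|∇h| = √(0.008096² + -0.01395²) = 0.01613

0.0161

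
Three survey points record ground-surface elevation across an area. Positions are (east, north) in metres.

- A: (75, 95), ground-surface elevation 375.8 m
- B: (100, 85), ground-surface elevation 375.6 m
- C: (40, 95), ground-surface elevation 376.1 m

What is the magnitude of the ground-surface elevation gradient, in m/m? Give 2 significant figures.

0.0087 m/m

Taking A as reference: B−A = (25, -10, -0.2); C−A = (-35, 0, +0.3).
Solve a·Δx + b·Δy = Δz: det = 25·0 − (-35)·(-10) = -350.
∂z/∂x = [(-0.2)·0 − (+0.3)·(-10)] / -350 = -0.008571
∂z/∂y = [25·(+0.3) − (-35)·(-0.2)] / -350 = -0.001429
|∇f| = √(-0.008571² + -0.001429²) = 0.008689 m/m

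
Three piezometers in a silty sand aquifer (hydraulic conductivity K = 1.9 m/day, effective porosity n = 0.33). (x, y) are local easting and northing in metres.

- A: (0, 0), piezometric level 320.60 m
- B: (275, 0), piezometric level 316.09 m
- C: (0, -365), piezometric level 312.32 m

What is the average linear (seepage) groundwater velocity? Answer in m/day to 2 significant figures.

0.16 m/day

∂h/∂x = (316.09 − 320.60) / (275 − 0) = -0.01640
∂h/∂y = (312.32 − 320.60) / (-365 − 0) = +0.02268
|∇h| = √(-0.01640² + 0.02268²) = 0.02799
Seepage velocity v = K·i/n = 1.9 × 0.02799 / 0.33 = 0.1612 m/day.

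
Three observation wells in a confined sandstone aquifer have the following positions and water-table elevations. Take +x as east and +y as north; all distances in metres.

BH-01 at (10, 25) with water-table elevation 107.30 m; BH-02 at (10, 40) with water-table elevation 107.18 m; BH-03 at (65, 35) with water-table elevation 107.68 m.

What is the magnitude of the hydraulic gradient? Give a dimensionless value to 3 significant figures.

Taking BH-01 as reference: BH-02−BH-01 = (0, 15, -0.12); BH-03−BH-01 = (55, 10, +0.38).
Determinant of the coordinate differences = 0·10 − 55·15 = -825.
∂h/∂x = [(-0.12)·10 − (+0.38)·15] / -825 = +0.008364
∂h/∂y = [0·(+0.38) − 55·(-0.12)] / -825 = -0.008000
|∇h| = √(0.008364² + -0.008000²) = 0.01157

0.0116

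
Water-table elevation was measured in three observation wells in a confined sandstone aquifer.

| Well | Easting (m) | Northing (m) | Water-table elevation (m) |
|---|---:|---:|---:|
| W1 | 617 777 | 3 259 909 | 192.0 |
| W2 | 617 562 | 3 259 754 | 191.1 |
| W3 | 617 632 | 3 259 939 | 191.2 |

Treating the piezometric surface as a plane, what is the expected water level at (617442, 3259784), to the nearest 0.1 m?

Three-point gradient (reference W1): Δ to W2 = (-215, -155, -0.9), Δ to W3 = (-145, 30, -0.8).
∂h/∂x = +0.005220, ∂h/∂y = -0.001435 (det = -28925).
h(617442, 3259784) = 192.0 + (+0.005220)·(-335) + (-0.001435)·(-125) = 192.0 -1.749 +0.179 = 190.431 m.

190.4 m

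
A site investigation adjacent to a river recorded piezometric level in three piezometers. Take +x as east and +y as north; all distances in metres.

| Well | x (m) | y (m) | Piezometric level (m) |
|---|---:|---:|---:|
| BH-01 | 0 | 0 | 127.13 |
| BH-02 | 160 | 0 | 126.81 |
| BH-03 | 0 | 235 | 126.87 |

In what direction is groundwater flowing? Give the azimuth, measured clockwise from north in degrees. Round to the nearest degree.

061°

∂h/∂x = (126.81 − 127.13) / (160 − 0) = -0.002000
∂h/∂y = (126.87 − 127.13) / (235 − 0) = -0.001106
Flow direction (−∇h) has components (+0.002000 E, +0.001106 N).
Azimuth = atan2(E, N) = atan2(+0.002000, +0.001106) = 61.0° ≈ 061°.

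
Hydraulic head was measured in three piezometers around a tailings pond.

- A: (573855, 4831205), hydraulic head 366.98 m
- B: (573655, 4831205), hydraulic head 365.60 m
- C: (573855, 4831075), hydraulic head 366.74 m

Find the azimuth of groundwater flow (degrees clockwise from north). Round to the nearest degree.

∂h/∂x = (365.60 − 366.98) / (573655 − 573855) = +0.006900
∂h/∂y = (366.74 − 366.98) / (4831075 − 4831205) = +0.001846
Flow direction (−∇h) has components (-0.006900 E, -0.001846 N).
Azimuth = atan2(E, N) = atan2(-0.006900, -0.001846) = 255.0° ≈ 255°.

255°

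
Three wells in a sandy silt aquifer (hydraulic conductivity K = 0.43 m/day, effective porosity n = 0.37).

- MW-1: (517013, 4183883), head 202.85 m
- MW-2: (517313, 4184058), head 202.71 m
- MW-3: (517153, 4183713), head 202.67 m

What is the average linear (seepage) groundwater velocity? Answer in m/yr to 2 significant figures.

0.37 m/yr

Taking MW-1 as reference: MW-2−MW-1 = (300, 175, -0.14); MW-3−MW-1 = (140, -170, -0.18).
Determinant of the coordinate differences = 300·(-170) − 140·175 = -75500.
∂h/∂x = [(-0.14)·(-170) − (-0.18)·175] / -75500 = -0.0007325
∂h/∂y = [300·(-0.18) − 140·(-0.14)] / -75500 = +0.0004556
|∇h| = √(-0.0007325² + 0.0004556²) = 0.0008626
Seepage velocity v = K·i/n = 0.43 × 0.0008626 / 0.37 = 0.001002 m/day = 0.366 m/yr.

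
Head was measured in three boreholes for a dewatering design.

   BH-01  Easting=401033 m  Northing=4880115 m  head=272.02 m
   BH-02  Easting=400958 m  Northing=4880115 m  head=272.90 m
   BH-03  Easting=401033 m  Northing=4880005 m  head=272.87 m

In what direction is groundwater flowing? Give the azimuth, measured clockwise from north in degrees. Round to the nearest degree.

057°

∂h/∂x = (272.90 − 272.02) / (400958 − 401033) = -0.01173
∂h/∂y = (272.87 − 272.02) / (4880005 − 4880115) = -0.007727
Flow direction (−∇h) has components (+0.01173 E, +0.007727 N).
Azimuth = atan2(E, N) = atan2(+0.01173, +0.007727) = 56.6° ≈ 057°.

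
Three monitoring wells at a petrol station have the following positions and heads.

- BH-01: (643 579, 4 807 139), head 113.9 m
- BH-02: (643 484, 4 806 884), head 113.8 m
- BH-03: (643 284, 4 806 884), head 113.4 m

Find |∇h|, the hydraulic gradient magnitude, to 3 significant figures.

With h = a·x + b·y + c and BH-01 as origin, the differences give:
  (-95)·a + (-255)·b = -0.1
  (-295)·a + (-255)·b = -0.5
Eliminate b (×(-255) and ×(-255), subtract): -51000·a = -102.00 → a = ∂h/∂x = +0.002000
Back-substitute: b = ∂h/∂y = -0.0003529.
|∇h| = √(0.002000² + -0.0003529²) = 0.002031

0.00203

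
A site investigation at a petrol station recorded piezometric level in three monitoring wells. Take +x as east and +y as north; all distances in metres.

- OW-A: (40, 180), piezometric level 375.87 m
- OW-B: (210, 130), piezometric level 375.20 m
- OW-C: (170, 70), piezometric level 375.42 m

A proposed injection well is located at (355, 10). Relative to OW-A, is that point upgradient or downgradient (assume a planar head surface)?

downgradient

Three-point gradient (reference OW-A): Δ to OW-B = (170, -50, -0.67), Δ to OW-C = (130, -110, -0.45).
∂h/∂x = -0.004197, ∂h/∂y = -0.0008689 (det = -12200).
Head at (355, 10) = 375.87 + (-0.004197)·(315) + (-0.0008689)·(-170) = 374.70 m.
That is lower than the 375.87 m at OW-A, so the point is downgradient.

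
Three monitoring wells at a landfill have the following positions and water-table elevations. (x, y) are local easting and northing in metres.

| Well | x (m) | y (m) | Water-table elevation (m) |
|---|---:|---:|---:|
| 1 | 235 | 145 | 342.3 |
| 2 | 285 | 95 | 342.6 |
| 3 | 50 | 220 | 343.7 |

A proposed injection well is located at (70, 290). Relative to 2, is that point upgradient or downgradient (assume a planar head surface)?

Differences from 1: to 2 (Δx, Δy, Δh) = (50, -50, +0.3); to 3 = (-185, 75, +1.4).
Determinant of the coordinate differences = 50·75 − (-185)·(-50) = -5500.
∂h/∂x = [(+0.3)·75 − (+1.4)·(-50)] / -5500 = -0.01682
∂h/∂y = [50·(+1.4) − (-185)·(+0.3)] / -5500 = -0.02282
Head at (70, 290) = 342.3 + (-0.01682)·(-165) + (-0.02282)·(145) = 341.77 m.
That is lower than the 342.6 m at 2, so the point is downgradient.

downgradient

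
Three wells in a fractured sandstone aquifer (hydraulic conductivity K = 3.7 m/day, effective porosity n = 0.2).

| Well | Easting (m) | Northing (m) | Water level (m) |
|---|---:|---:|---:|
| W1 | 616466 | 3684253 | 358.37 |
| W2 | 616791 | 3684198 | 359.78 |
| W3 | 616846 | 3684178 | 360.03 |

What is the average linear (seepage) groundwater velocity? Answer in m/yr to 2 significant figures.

With h = a·x + b·y + c and W1 as origin, the differences give:
  325·a + (-55)·b = +1.41
  380·a + (-75)·b = +1.66
Eliminate b (×(-75) and ×(-55), subtract): -3475·a = -14.450 → a = ∂h/∂x = +0.004158
Back-substitute: b = ∂h/∂y = -0.001065.
|∇h| = √(0.004158² + -0.001065²) = 0.004292
Seepage velocity v = K·i/n = 3.7 × 0.004292 / 0.2 = 0.0794 m/day = 29 m/yr.

29 m/yr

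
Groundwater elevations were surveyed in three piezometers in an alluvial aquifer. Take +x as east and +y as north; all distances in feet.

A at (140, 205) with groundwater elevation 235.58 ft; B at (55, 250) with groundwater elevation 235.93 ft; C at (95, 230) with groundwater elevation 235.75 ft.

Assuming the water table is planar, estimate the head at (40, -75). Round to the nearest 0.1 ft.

With h = a·x + b·y + c and A as origin, the differences give:
  (-85)·a + 45·b = +0.35
  (-45)·a + 25·b = +0.17
Eliminate b (×25 and ×45, subtract): -100·a = 1.100 → a = ∂h/∂x = -0.01100
Back-substitute: b = ∂h/∂y = -0.01300.
h(40, -75) = 235.58 + (-0.01100)·(-100) + (-0.01300)·(-280) = 235.58 +1.100 +3.640 = 240.320 ft.

240.3 ft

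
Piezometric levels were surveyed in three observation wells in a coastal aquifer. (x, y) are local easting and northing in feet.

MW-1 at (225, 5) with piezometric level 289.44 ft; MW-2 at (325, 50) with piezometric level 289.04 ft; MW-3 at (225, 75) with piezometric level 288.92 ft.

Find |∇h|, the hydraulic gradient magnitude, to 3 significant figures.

Taking MW-1 as reference: MW-2−MW-1 = (100, 45, -0.40); MW-3−MW-1 = (0, 70, -0.52).
Determinant of the coordinate differences = 100·70 − 0·45 = 7000.
∂h/∂x = [(-0.40)·70 − (-0.52)·45] / 7000 = -0.0006571
∂h/∂y = [100·(-0.52) − 0·(-0.40)] / 7000 = -0.007429
|∇h| = √(-0.0006571² + -0.007429²) = 0.007458

0.00746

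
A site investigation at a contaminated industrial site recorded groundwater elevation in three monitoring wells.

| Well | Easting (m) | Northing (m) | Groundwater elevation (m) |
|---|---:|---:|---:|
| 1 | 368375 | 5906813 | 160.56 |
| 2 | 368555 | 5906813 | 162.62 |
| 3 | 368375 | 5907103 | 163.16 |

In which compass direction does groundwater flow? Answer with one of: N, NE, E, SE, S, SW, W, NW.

∂h/∂x = (162.62 − 160.56) / (368555 − 368375) = +0.01144
∂h/∂y = (163.16 − 160.56) / (5907103 − 5906813) = +0.008966
Flow = −∇h = (-0.01144 east, -0.008966 north), which points southwest.

SW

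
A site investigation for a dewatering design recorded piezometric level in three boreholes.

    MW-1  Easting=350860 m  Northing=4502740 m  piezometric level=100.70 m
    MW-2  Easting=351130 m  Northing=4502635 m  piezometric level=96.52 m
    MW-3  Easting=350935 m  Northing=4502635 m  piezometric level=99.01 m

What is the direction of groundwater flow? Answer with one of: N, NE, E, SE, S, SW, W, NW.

Taking MW-1 as reference: MW-2−MW-1 = (270, -105, -4.18); MW-3−MW-1 = (75, -105, -1.69).
Solve a·Δx + b·Δy = Δh: det = 270·(-105) − 75·(-105) = -20475.
∂h/∂x = [(-4.18)·(-105) − (-1.69)·(-105)] / -20475 = -0.01277
∂h/∂y = [270·(-1.69) − 75·(-4.18)] / -20475 = +0.006974
Flow = −∇h = (+0.01277 east, -0.006974 north), which points southeast.

SE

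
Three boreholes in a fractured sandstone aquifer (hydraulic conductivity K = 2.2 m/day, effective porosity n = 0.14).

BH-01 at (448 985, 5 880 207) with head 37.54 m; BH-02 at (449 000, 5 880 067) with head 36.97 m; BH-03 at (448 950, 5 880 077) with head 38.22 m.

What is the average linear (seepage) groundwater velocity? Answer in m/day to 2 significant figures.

0.39 m/day

Differences from BH-01: to BH-02 (Δx, Δy, Δh) = (15, -140, -0.57); to BH-03 = (-35, -130, +0.68).
Solve a·Δx + b·Δy = Δh: det = 15·(-130) − (-35)·(-140) = -6850.
∂h/∂x = [(-0.57)·(-130) − (+0.68)·(-140)] / -6850 = -0.02472
∂h/∂y = [15·(+0.68) − (-35)·(-0.57)] / -6850 = +0.001423
|∇h| = √(-0.02472² + 0.001423²) = 0.02476
Seepage velocity v = K·i/n = 2.2 × 0.02476 / 0.14 = 0.3891 m/day.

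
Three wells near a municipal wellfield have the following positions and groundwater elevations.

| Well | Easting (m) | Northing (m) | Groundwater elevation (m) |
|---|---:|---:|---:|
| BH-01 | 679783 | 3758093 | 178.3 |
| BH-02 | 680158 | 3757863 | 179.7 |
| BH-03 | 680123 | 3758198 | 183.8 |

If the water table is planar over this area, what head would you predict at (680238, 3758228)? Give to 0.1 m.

Differences from BH-01: to BH-02 (Δx, Δy, Δh) = (375, -230, +1.4); to BH-03 = (340, 105, +5.5).
Solve a·Δx + b·Δy = Δh: det = 375·105 − 340·(-230) = 117575.
∂h/∂x = [(+1.4)·105 − (+5.5)·(-230)] / 117575 = +0.01201
∂h/∂y = [375·(+5.5) − 340·(+1.4)] / 117575 = +0.01349
h(680238, 3758228) = 178.3 + (+0.01201)·(455) + (+0.01349)·(135) = 178.3 +5.464 +1.822 = 185.586 m.

185.6 m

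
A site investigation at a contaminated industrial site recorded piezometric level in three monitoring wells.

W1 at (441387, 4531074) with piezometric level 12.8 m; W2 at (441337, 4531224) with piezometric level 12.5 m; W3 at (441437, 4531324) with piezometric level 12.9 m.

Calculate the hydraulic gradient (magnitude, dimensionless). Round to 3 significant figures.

0.00453

With h = a·x + b·y + c and W1 as origin, the differences give:
  (-50)·a + 150·b = -0.3
  50·a + 250·b = +0.1
Eliminate b (×250 and ×150, subtract): -20000·a = -90.00 → a = ∂h/∂x = +0.004500
Back-substitute: b = ∂h/∂y = -0.0005000.
|∇h| = √(0.004500² + -0.0005000²) = 0.004528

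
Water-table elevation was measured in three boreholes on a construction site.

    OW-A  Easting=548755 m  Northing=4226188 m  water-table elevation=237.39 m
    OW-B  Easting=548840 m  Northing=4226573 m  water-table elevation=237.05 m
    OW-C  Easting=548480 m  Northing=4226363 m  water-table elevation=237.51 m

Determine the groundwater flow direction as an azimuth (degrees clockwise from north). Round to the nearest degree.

Taking OW-A as reference: OW-B−OW-A = (85, 385, -0.34); OW-C−OW-A = (-275, 175, +0.12).
Solve a·Δx + b·Δy = Δh: det = 85·175 − (-275)·385 = 120750.
∂h/∂x = [(-0.34)·175 − (+0.12)·385] / 120750 = -0.0008754
∂h/∂y = [85·(+0.12) − (-275)·(-0.34)] / 120750 = -0.0006899
Flow direction (−∇h) has components (+0.0008754 E, +0.0006899 N).
Azimuth = atan2(E, N) = atan2(+0.0008754, +0.0006899) = 51.8° ≈ 052°.

052°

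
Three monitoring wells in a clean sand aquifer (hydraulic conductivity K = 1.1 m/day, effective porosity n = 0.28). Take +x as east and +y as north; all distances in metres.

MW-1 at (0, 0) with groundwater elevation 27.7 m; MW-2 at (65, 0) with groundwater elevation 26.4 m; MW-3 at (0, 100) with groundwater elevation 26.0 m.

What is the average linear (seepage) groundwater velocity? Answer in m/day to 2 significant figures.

∂h/∂x = (26.4 − 27.7) / (65 − 0) = -0.02000
∂h/∂y = (26.0 − 27.7) / (100 − 0) = -0.01700
|∇h| = √(-0.02000² + -0.01700²) = 0.02625
Seepage velocity v = K·i/n = 1.1 × 0.02625 / 0.28 = 0.1031 m/day.

0.10 m/day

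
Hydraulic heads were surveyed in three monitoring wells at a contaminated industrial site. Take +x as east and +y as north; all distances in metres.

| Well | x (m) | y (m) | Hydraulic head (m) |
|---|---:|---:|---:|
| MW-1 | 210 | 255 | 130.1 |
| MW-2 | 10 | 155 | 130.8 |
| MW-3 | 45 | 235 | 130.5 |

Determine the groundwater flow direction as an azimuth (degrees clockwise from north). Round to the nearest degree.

Differences from MW-1: to MW-2 (Δx, Δy, Δh) = (-200, -100, +0.7); to MW-3 = (-165, -20, +0.4).
Determinant of the coordinate differences = (-200)·(-20) − (-165)·(-100) = -12500.
∂h/∂x = [(+0.7)·(-20) − (+0.4)·(-100)] / -12500 = -0.002080
∂h/∂y = [(-200)·(+0.4) − (-165)·(+0.7)] / -12500 = -0.002840
Flow direction (−∇h) has components (+0.002080 E, +0.002840 N).
Azimuth = atan2(E, N) = atan2(+0.002080, +0.002840) = 36.2° ≈ 036°.

036°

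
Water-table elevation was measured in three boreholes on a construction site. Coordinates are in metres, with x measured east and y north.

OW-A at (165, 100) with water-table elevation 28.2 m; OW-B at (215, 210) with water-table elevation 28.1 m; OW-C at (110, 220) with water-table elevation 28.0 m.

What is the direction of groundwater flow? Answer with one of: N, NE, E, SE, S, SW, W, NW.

NW

Taking OW-A as reference: OW-B−OW-A = (50, 110, -0.1); OW-C−OW-A = (-55, 120, -0.2).
Solve a·Δx + b·Δy = Δh: det = 50·120 − (-55)·110 = 12050.
∂h/∂x = [(-0.1)·120 − (-0.2)·110] / 12050 = +0.0008299
∂h/∂y = [50·(-0.2) − (-55)·(-0.1)] / 12050 = -0.001286
Flow = −∇h = (-0.0008299 east, +0.001286 north), which points northwest.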